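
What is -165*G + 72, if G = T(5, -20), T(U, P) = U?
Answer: -753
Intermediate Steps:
G = 5
-165*G + 72 = -165*5 + 72 = -825 + 72 = -753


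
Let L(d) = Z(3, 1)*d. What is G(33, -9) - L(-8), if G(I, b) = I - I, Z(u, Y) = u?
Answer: 24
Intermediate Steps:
G(I, b) = 0
L(d) = 3*d
G(33, -9) - L(-8) = 0 - 3*(-8) = 0 - 1*(-24) = 0 + 24 = 24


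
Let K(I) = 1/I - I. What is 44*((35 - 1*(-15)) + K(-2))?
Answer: 2266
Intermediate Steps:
44*((35 - 1*(-15)) + K(-2)) = 44*((35 - 1*(-15)) + (1/(-2) - 1*(-2))) = 44*((35 + 15) + (-½ + 2)) = 44*(50 + 3/2) = 44*(103/2) = 2266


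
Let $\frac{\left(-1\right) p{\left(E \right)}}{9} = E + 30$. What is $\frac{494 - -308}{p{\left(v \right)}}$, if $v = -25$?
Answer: $- \frac{802}{45} \approx -17.822$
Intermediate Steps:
$p{\left(E \right)} = -270 - 9 E$ ($p{\left(E \right)} = - 9 \left(E + 30\right) = - 9 \left(30 + E\right) = -270 - 9 E$)
$\frac{494 - -308}{p{\left(v \right)}} = \frac{494 - -308}{-270 - -225} = \frac{494 + 308}{-270 + 225} = \frac{802}{-45} = 802 \left(- \frac{1}{45}\right) = - \frac{802}{45}$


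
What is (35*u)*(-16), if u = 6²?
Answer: -20160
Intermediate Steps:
u = 36
(35*u)*(-16) = (35*36)*(-16) = 1260*(-16) = -20160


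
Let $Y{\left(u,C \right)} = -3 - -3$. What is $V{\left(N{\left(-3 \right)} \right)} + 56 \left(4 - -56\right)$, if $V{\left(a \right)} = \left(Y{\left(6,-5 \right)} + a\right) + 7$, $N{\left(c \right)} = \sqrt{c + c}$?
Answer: $3367 + i \sqrt{6} \approx 3367.0 + 2.4495 i$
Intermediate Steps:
$Y{\left(u,C \right)} = 0$ ($Y{\left(u,C \right)} = -3 + 3 = 0$)
$N{\left(c \right)} = \sqrt{2} \sqrt{c}$ ($N{\left(c \right)} = \sqrt{2 c} = \sqrt{2} \sqrt{c}$)
$V{\left(a \right)} = 7 + a$ ($V{\left(a \right)} = \left(0 + a\right) + 7 = a + 7 = 7 + a$)
$V{\left(N{\left(-3 \right)} \right)} + 56 \left(4 - -56\right) = \left(7 + \sqrt{2} \sqrt{-3}\right) + 56 \left(4 - -56\right) = \left(7 + \sqrt{2} i \sqrt{3}\right) + 56 \left(4 + 56\right) = \left(7 + i \sqrt{6}\right) + 56 \cdot 60 = \left(7 + i \sqrt{6}\right) + 3360 = 3367 + i \sqrt{6}$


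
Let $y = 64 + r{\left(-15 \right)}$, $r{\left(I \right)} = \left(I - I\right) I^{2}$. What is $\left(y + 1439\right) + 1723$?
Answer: $3226$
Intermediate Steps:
$r{\left(I \right)} = 0$ ($r{\left(I \right)} = 0 I^{2} = 0$)
$y = 64$ ($y = 64 + 0 = 64$)
$\left(y + 1439\right) + 1723 = \left(64 + 1439\right) + 1723 = 1503 + 1723 = 3226$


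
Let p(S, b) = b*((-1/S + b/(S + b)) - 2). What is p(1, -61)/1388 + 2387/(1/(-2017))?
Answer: -400958131861/83280 ≈ -4.8146e+6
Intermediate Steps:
p(S, b) = b*(-2 - 1/S + b/(S + b))
p(1, -61)/1388 + 2387/(1/(-2017)) = -1*(-61)*(1 - 61 + 2*1² + 1*(-61))/(1*(1 - 61))/1388 + 2387/(1/(-2017)) = -1*(-61)*1*(1 - 61 + 2*1 - 61)/(-60)*(1/1388) + 2387/(-1/2017) = -1*(-61)*1*(-1/60)*(1 - 61 + 2 - 61)*(1/1388) + 2387*(-2017) = -1*(-61)*1*(-1/60)*(-119)*(1/1388) - 4814579 = (7259/60)*(1/1388) - 4814579 = 7259/83280 - 4814579 = -400958131861/83280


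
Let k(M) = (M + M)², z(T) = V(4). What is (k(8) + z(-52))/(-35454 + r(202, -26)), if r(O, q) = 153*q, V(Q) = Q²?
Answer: -34/4929 ≈ -0.0068979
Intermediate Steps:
z(T) = 16 (z(T) = 4² = 16)
k(M) = 4*M² (k(M) = (2*M)² = 4*M²)
(k(8) + z(-52))/(-35454 + r(202, -26)) = (4*8² + 16)/(-35454 + 153*(-26)) = (4*64 + 16)/(-35454 - 3978) = (256 + 16)/(-39432) = 272*(-1/39432) = -34/4929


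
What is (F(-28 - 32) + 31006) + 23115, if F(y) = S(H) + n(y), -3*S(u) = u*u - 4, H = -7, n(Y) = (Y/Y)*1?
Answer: 54107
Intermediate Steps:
n(Y) = 1 (n(Y) = 1*1 = 1)
S(u) = 4/3 - u²/3 (S(u) = -(u*u - 4)/3 = -(u² - 4)/3 = -(-4 + u²)/3 = 4/3 - u²/3)
F(y) = -14 (F(y) = (4/3 - ⅓*(-7)²) + 1 = (4/3 - ⅓*49) + 1 = (4/3 - 49/3) + 1 = -15 + 1 = -14)
(F(-28 - 32) + 31006) + 23115 = (-14 + 31006) + 23115 = 30992 + 23115 = 54107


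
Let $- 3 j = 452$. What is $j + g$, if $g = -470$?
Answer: $- \frac{1862}{3} \approx -620.67$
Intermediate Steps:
$j = - \frac{452}{3}$ ($j = \left(- \frac{1}{3}\right) 452 = - \frac{452}{3} \approx -150.67$)
$j + g = - \frac{452}{3} - 470 = - \frac{1862}{3}$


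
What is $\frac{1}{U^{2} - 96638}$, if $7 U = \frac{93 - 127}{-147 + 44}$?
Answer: $- \frac{519841}{50236393402} \approx -1.0348 \cdot 10^{-5}$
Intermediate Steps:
$U = \frac{34}{721}$ ($U = \frac{\left(93 - 127\right) \frac{1}{-147 + 44}}{7} = \frac{\left(-34\right) \frac{1}{-103}}{7} = \frac{\left(-34\right) \left(- \frac{1}{103}\right)}{7} = \frac{1}{7} \cdot \frac{34}{103} = \frac{34}{721} \approx 0.047157$)
$\frac{1}{U^{2} - 96638} = \frac{1}{\left(\frac{34}{721}\right)^{2} - 96638} = \frac{1}{\frac{1156}{519841} - 96638} = \frac{1}{- \frac{50236393402}{519841}} = - \frac{519841}{50236393402}$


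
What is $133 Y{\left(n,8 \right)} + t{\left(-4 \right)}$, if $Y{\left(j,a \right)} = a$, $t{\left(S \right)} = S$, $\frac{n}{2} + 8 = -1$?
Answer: $1060$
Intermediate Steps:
$n = -18$ ($n = -16 + 2 \left(-1\right) = -16 - 2 = -18$)
$133 Y{\left(n,8 \right)} + t{\left(-4 \right)} = 133 \cdot 8 - 4 = 1064 - 4 = 1060$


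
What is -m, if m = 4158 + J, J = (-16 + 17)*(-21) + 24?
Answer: -4161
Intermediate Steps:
J = 3 (J = 1*(-21) + 24 = -21 + 24 = 3)
m = 4161 (m = 4158 + 3 = 4161)
-m = -1*4161 = -4161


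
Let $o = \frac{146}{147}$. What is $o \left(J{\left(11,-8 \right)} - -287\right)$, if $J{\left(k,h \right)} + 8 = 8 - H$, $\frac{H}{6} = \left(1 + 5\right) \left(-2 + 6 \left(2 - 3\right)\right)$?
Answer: $\frac{83950}{147} \approx 571.09$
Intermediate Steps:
$H = -288$ ($H = 6 \left(1 + 5\right) \left(-2 + 6 \left(2 - 3\right)\right) = 6 \cdot 6 \left(-2 + 6 \left(-1\right)\right) = 6 \cdot 6 \left(-2 - 6\right) = 6 \cdot 6 \left(-8\right) = 6 \left(-48\right) = -288$)
$J{\left(k,h \right)} = 288$ ($J{\left(k,h \right)} = -8 + \left(8 - -288\right) = -8 + \left(8 + 288\right) = -8 + 296 = 288$)
$o = \frac{146}{147}$ ($o = 146 \cdot \frac{1}{147} = \frac{146}{147} \approx 0.9932$)
$o \left(J{\left(11,-8 \right)} - -287\right) = \frac{146 \left(288 - -287\right)}{147} = \frac{146 \left(288 + 287\right)}{147} = \frac{146}{147} \cdot 575 = \frac{83950}{147}$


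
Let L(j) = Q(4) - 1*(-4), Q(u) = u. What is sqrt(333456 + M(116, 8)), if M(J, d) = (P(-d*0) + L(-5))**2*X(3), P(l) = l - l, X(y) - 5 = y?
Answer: 4*sqrt(20873) ≈ 577.90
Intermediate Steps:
X(y) = 5 + y
P(l) = 0
L(j) = 8 (L(j) = 4 - 1*(-4) = 4 + 4 = 8)
M(J, d) = 512 (M(J, d) = (0 + 8)**2*(5 + 3) = 8**2*8 = 64*8 = 512)
sqrt(333456 + M(116, 8)) = sqrt(333456 + 512) = sqrt(333968) = 4*sqrt(20873)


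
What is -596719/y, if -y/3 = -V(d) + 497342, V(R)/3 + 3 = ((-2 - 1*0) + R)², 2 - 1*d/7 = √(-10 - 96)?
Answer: -596719*I/(-1537503*I + 1512*√106) ≈ 0.38807 - 0.0039291*I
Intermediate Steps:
d = 14 - 7*I*√106 (d = 14 - 7*√(-10 - 96) = 14 - 7*I*√106 ≈ 14.0 - 72.069*I)
V(R) = -9 + 3*(-2 + R)² (V(R) = -9 + 3*((-2 - 1*0) + R)² = -9 + 3*((-2 + 0) + R)² = -9 + 3*(-2 + R)²)
y = -1492053 + 9*(12 - 7*I*√106)² (y = -3*(-(-9 + 3*(-2 + (14 - 7*I*√106))²) + 497342) = -3*(-(-9 + 3*(12 - 7*I*√106)²) + 497342) = -3*((9 - 3*(12 - 7*I*√106)²) + 497342) = -3*(497351 - 3*(12 - 7*I*√106)²) = -1492053 + 9*(12 - 7*I*√106)² ≈ -1.5375e+6 - 15567.0*I)
-596719/y = -596719/(-1537503 - 1512*I*√106)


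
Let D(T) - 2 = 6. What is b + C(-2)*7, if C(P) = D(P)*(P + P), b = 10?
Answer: -214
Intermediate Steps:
D(T) = 8 (D(T) = 2 + 6 = 8)
C(P) = 16*P (C(P) = 8*(P + P) = 8*(2*P) = 16*P)
b + C(-2)*7 = 10 + (16*(-2))*7 = 10 - 32*7 = 10 - 224 = -214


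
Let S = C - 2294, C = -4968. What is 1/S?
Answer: -1/7262 ≈ -0.00013770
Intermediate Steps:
S = -7262 (S = -4968 - 2294 = -7262)
1/S = 1/(-7262) = -1/7262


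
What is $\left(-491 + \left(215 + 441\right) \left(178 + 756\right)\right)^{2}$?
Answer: $374804757369$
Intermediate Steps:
$\left(-491 + \left(215 + 441\right) \left(178 + 756\right)\right)^{2} = \left(-491 + 656 \cdot 934\right)^{2} = \left(-491 + 612704\right)^{2} = 612213^{2} = 374804757369$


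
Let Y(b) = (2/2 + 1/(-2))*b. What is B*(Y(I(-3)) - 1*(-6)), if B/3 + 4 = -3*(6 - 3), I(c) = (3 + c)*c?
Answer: -234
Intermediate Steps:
I(c) = c*(3 + c)
B = -39 (B = -12 + 3*(-3*(6 - 3)) = -12 + 3*(-3*3) = -12 + 3*(-9) = -12 - 27 = -39)
Y(b) = b/2 (Y(b) = (2*(½) + 1*(-½))*b = (1 - ½)*b = b/2)
B*(Y(I(-3)) - 1*(-6)) = -39*((-3*(3 - 3))/2 - 1*(-6)) = -39*((-3*0)/2 + 6) = -39*((½)*0 + 6) = -39*(0 + 6) = -39*6 = -234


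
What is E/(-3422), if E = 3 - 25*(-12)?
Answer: -303/3422 ≈ -0.088545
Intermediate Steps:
E = 303 (E = 3 + 300 = 303)
E/(-3422) = 303/(-3422) = 303*(-1/3422) = -303/3422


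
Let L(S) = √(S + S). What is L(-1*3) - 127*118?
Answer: -14986 + I*√6 ≈ -14986.0 + 2.4495*I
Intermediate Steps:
L(S) = √2*√S (L(S) = √(2*S) = √2*√S)
L(-1*3) - 127*118 = √2*√(-1*3) - 127*118 = √2*√(-3) - 14986 = √2*(I*√3) - 14986 = I*√6 - 14986 = -14986 + I*√6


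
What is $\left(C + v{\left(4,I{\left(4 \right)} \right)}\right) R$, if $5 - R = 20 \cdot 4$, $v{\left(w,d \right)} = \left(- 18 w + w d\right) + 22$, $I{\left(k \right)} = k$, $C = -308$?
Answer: $25650$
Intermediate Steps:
$v{\left(w,d \right)} = 22 - 18 w + d w$ ($v{\left(w,d \right)} = \left(- 18 w + d w\right) + 22 = 22 - 18 w + d w$)
$R = -75$ ($R = 5 - 20 \cdot 4 = 5 - 80 = -75$)
$\left(C + v{\left(4,I{\left(4 \right)} \right)}\right) R = \left(-308 + \left(22 - 72 + 4 \cdot 4\right)\right) \left(-75\right) = \left(-308 + \left(22 - 72 + 16\right)\right) \left(-75\right) = \left(-308 - 34\right) \left(-75\right) = \left(-342\right) \left(-75\right) = 25650$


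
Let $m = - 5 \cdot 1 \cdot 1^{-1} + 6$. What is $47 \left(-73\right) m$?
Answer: $-3431$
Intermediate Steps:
$m = 1$ ($m = - 5 \cdot 1 \cdot 1 + 6 = \left(-5\right) 1 + 6 = -5 + 6 = 1$)
$47 \left(-73\right) m = 47 \left(-73\right) 1 = \left(-3431\right) 1 = -3431$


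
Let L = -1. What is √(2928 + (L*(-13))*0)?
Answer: 4*√183 ≈ 54.111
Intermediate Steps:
√(2928 + (L*(-13))*0) = √(2928 - 1*(-13)*0) = √(2928 + 13*0) = √(2928 + 0) = √2928 = 4*√183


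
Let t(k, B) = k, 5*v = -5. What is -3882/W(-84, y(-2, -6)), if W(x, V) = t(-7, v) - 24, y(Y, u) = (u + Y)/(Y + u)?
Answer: 3882/31 ≈ 125.23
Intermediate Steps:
v = -1 (v = (⅕)*(-5) = -1)
y(Y, u) = 1 (y(Y, u) = (Y + u)/(Y + u) = 1)
W(x, V) = -31 (W(x, V) = -7 - 24 = -31)
-3882/W(-84, y(-2, -6)) = -3882/(-31) = -3882*(-1/31) = 3882/31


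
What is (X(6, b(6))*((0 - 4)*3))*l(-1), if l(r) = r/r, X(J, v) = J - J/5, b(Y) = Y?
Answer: -288/5 ≈ -57.600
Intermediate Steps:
X(J, v) = 4*J/5 (X(J, v) = J - J/5 = 4*J/5)
l(r) = 1
(X(6, b(6))*((0 - 4)*3))*l(-1) = (((⅘)*6)*((0 - 4)*3))*1 = (24*(-4*3)/5)*1 = ((24/5)*(-12))*1 = -288/5*1 = -288/5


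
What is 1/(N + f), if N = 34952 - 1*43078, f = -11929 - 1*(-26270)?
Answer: 1/6215 ≈ 0.00016090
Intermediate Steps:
f = 14341 (f = -11929 + 26270 = 14341)
N = -8126 (N = 34952 - 43078 = -8126)
1/(N + f) = 1/(-8126 + 14341) = 1/6215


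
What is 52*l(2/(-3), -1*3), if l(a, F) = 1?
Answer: 52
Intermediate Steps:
52*l(2/(-3), -1*3) = 52*1 = 52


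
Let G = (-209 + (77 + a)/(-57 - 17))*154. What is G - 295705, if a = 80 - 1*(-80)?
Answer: -12150216/37 ≈ -3.2838e+5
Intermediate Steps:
a = 160 (a = 80 + 80 = 160)
G = -1209131/37 (G = (-209 + (77 + 160)/(-57 - 17))*154 = (-209 + 237/(-74))*154 = (-209 + 237*(-1/74))*154 = (-209 - 237/74)*154 = -15703/74*154 = -1209131/37 ≈ -32679.)
G - 295705 = -1209131/37 - 295705 = -12150216/37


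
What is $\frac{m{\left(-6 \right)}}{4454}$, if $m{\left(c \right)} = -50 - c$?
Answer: $- \frac{22}{2227} \approx -0.0098788$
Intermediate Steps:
$\frac{m{\left(-6 \right)}}{4454} = \frac{-50 - -6}{4454} = \left(-50 + 6\right) \frac{1}{4454} = \left(-44\right) \frac{1}{4454} = - \frac{22}{2227}$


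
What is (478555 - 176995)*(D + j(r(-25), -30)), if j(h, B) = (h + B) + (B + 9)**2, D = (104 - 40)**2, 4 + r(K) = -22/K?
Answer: 6790950264/5 ≈ 1.3582e+9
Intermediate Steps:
r(K) = -4 - 22/K
D = 4096 (D = 64**2 = 4096)
j(h, B) = B + h + (9 + B)**2 (j(h, B) = (B + h) + (9 + B)**2 = B + h + (9 + B)**2)
(478555 - 176995)*(D + j(r(-25), -30)) = (478555 - 176995)*(4096 + (-30 + (-4 - 22/(-25)) + (9 - 30)**2)) = 301560*(4096 + (-30 + (-4 - 22*(-1/25)) + (-21)**2)) = 301560*(4096 + (-30 + (-4 + 22/25) + 441)) = 301560*(4096 + (-30 - 78/25 + 441)) = 301560*(4096 + 10197/25) = 301560*(112597/25) = 6790950264/5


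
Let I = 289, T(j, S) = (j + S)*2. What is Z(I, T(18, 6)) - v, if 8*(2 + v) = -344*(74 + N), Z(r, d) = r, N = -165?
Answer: -3622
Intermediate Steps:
T(j, S) = 2*S + 2*j (T(j, S) = (S + j)*2 = 2*S + 2*j)
v = 3911 (v = -2 + (-344*(74 - 165))/8 = -2 + (-344*(-91))/8 = -2 + (1/8)*31304 = -2 + 3913 = 3911)
Z(I, T(18, 6)) - v = 289 - 1*3911 = 289 - 3911 = -3622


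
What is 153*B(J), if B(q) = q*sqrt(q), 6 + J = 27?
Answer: 3213*sqrt(21) ≈ 14724.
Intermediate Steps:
J = 21 (J = -6 + 27 = 21)
B(q) = q**(3/2)
153*B(J) = 153*21**(3/2) = 153*(21*sqrt(21)) = 3213*sqrt(21)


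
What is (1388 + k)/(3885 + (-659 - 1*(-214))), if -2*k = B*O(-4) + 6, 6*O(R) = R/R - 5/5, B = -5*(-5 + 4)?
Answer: 277/688 ≈ 0.40262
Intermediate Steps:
B = 5 (B = -5*(-1) = 5)
O(R) = 0 (O(R) = (R/R - 5/5)/6 = (1 - 5*1/5)/6 = (1 - 1)/6 = (1/6)*0 = 0)
k = -3 (k = -(5*0 + 6)/2 = -(0 + 6)/2 = -1/2*6 = -3)
(1388 + k)/(3885 + (-659 - 1*(-214))) = (1388 - 3)/(3885 + (-659 - 1*(-214))) = 1385/(3885 + (-659 + 214)) = 1385/(3885 - 445) = 1385/3440 = 1385*(1/3440) = 277/688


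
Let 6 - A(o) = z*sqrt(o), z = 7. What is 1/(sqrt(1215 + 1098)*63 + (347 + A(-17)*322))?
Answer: 1/(2279 + 189*sqrt(257) - 2254*I*sqrt(17)) ≈ 4.6344e-5 + 8.1128e-5*I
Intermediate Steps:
A(o) = 6 - 7*sqrt(o)
1/(sqrt(1215 + 1098)*63 + (347 + A(-17)*322)) = 1/(sqrt(1215 + 1098)*63 + (347 + (6 - 7*I*sqrt(17))*322)) = 1/(sqrt(2313)*63 + (347 + (6 - 7*I*sqrt(17))*322)) = 1/((3*sqrt(257))*63 + (347 + (6 - 7*I*sqrt(17))*322)) = 1/(189*sqrt(257) + (347 + (1932 - 2254*I*sqrt(17)))) = 1/(189*sqrt(257) + (2279 - 2254*I*sqrt(17))) = 1/(2279 + 189*sqrt(257) - 2254*I*sqrt(17))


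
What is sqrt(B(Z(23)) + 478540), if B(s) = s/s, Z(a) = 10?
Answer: sqrt(478541) ≈ 691.77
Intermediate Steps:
B(s) = 1
sqrt(B(Z(23)) + 478540) = sqrt(1 + 478540) = sqrt(478541)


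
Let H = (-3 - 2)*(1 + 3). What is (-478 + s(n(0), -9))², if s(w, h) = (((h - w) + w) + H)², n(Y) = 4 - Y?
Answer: 131769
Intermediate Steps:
H = -20 (H = -5*4 = -20)
s(w, h) = (-20 + h)² (s(w, h) = (((h - w) + w) - 20)² = (h - 20)² = (-20 + h)²)
(-478 + s(n(0), -9))² = (-478 + (-20 - 9)²)² = (-478 + (-29)²)² = (-478 + 841)² = 363² = 131769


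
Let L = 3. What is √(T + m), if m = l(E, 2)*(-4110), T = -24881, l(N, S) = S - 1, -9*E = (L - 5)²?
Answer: I*√28991 ≈ 170.27*I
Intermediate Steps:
E = -4/9 (E = -(3 - 5)²/9 = -⅑*(-2)² = -⅑*4 = -4/9 ≈ -0.44444)
l(N, S) = -1 + S
m = -4110 (m = (-1 + 2)*(-4110) = 1*(-4110) = -4110)
√(T + m) = √(-24881 - 4110) = √(-28991) = I*√28991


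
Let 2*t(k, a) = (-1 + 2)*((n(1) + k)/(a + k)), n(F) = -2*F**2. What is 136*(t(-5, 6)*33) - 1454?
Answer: -17162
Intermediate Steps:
t(k, a) = (-2 + k)/(2*(a + k)) (t(k, a) = ((-1 + 2)*((-2*1**2 + k)/(a + k)))/2 = (1*((-2*1 + k)/(a + k)))/2 = (1*((-2 + k)/(a + k)))/2 = ((-2 + k)/(a + k))/2 = (-2 + k)/(2*(a + k)))
136*(t(-5, 6)*33) - 1454 = 136*(((-1 + (1/2)*(-5))/(6 - 5))*33) - 1454 = 136*(((-1 - 5/2)/1)*33) - 1454 = 136*((1*(-7/2))*33) - 1454 = 136*(-7/2*33) - 1454 = 136*(-231/2) - 1454 = -15708 - 1454 = -17162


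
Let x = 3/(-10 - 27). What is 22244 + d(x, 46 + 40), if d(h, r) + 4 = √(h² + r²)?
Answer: 22240 + √10125133/37 ≈ 22326.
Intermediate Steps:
x = -3/37 (x = 3/(-37) = 3*(-1/37) = -3/37 ≈ -0.081081)
d(h, r) = -4 + √(h² + r²)
22244 + d(x, 46 + 40) = 22244 + (-4 + √((-3/37)² + (46 + 40)²)) = 22244 + (-4 + √(9/1369 + 86²)) = 22244 + (-4 + √(9/1369 + 7396)) = 22244 + (-4 + √(10125133/1369)) = 22244 + (-4 + √10125133/37) = 22240 + √10125133/37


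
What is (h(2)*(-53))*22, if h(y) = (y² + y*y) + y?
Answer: -11660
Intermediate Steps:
h(y) = y + 2*y² (h(y) = (y² + y²) + y = 2*y² + y = y + 2*y²)
(h(2)*(-53))*22 = ((2*(1 + 2*2))*(-53))*22 = ((2*(1 + 4))*(-53))*22 = ((2*5)*(-53))*22 = (10*(-53))*22 = -530*22 = -11660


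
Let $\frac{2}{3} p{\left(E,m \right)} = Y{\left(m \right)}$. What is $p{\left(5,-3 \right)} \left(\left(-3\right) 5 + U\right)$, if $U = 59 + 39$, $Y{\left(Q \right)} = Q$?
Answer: $- \frac{747}{2} \approx -373.5$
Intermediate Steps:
$p{\left(E,m \right)} = \frac{3 m}{2}$
$U = 98$
$p{\left(5,-3 \right)} \left(\left(-3\right) 5 + U\right) = \frac{3}{2} \left(-3\right) \left(\left(-3\right) 5 + 98\right) = - \frac{9 \left(-15 + 98\right)}{2} = \left(- \frac{9}{2}\right) 83 = - \frac{747}{2}$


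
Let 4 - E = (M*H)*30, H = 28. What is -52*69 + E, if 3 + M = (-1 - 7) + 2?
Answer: 3976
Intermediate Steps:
M = -9 (M = -3 + ((-1 - 7) + 2) = -3 + (-8 + 2) = -3 - 6 = -9)
E = 7564 (E = 4 - (-9*28)*30 = 4 - (-252)*30 = 4 - 1*(-7560) = 4 + 7560 = 7564)
-52*69 + E = -52*69 + 7564 = -3588 + 7564 = 3976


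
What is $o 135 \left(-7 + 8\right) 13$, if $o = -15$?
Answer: $-26325$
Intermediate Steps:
$o 135 \left(-7 + 8\right) 13 = \left(-15\right) 135 \left(-7 + 8\right) 13 = - 2025 \cdot 1 \cdot 13 = \left(-2025\right) 13 = -26325$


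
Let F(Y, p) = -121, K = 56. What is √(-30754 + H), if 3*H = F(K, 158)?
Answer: I*√277149/3 ≈ 175.48*I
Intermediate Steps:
H = -121/3 (H = (⅓)*(-121) = -121/3 ≈ -40.333)
√(-30754 + H) = √(-30754 - 121/3) = √(-92383/3) = I*√277149/3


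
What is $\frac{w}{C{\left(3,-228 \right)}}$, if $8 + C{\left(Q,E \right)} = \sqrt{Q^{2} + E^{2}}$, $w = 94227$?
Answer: $\frac{753816}{51929} + \frac{282681 \sqrt{5777}}{51929} \approx 428.27$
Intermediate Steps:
$C{\left(Q,E \right)} = -8 + \sqrt{E^{2} + Q^{2}}$ ($C{\left(Q,E \right)} = -8 + \sqrt{Q^{2} + E^{2}} = -8 + \sqrt{E^{2} + Q^{2}}$)
$\frac{w}{C{\left(3,-228 \right)}} = \frac{94227}{-8 + \sqrt{\left(-228\right)^{2} + 3^{2}}} = \frac{94227}{-8 + \sqrt{51984 + 9}} = \frac{94227}{-8 + \sqrt{51993}} = \frac{94227}{-8 + 3 \sqrt{5777}}$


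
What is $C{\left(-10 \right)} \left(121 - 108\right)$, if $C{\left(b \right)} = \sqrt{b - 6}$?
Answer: $52 i \approx 52.0 i$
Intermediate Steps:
$C{\left(b \right)} = \sqrt{-6 + b}$
$C{\left(-10 \right)} \left(121 - 108\right) = \sqrt{-6 - 10} \left(121 - 108\right) = \sqrt{-16} \cdot 13 = 4 i 13 = 52 i$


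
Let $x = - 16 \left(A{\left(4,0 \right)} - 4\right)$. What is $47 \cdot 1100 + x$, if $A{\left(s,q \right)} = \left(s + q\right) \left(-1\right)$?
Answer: $51828$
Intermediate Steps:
$A{\left(s,q \right)} = - q - s$ ($A{\left(s,q \right)} = \left(q + s\right) \left(-1\right) = - q - s$)
$x = 128$ ($x = - 16 \left(\left(\left(-1\right) 0 - 4\right) - 4\right) = - 16 \left(\left(0 - 4\right) - 4\right) = - 16 \left(-4 - 4\right) = \left(-16\right) \left(-8\right) = 128$)
$47 \cdot 1100 + x = 47 \cdot 1100 + 128 = 51700 + 128 = 51828$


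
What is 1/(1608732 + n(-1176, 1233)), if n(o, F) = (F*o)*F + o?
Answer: -1/1786252308 ≈ -5.5983e-10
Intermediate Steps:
n(o, F) = o + o*F**2 (n(o, F) = o*F**2 + o = o + o*F**2)
1/(1608732 + n(-1176, 1233)) = 1/(1608732 - 1176*(1 + 1233**2)) = 1/(1608732 - 1176*(1 + 1520289)) = 1/(1608732 - 1176*1520290) = 1/(1608732 - 1787861040) = 1/(-1786252308) = -1/1786252308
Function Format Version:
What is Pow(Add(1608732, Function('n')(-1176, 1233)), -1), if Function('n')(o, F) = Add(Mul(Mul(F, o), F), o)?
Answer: Rational(-1, 1786252308) ≈ -5.5983e-10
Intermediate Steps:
Function('n')(o, F) = Add(o, Mul(o, Pow(F, 2))) (Function('n')(o, F) = Add(Mul(o, Pow(F, 2)), o) = Add(o, Mul(o, Pow(F, 2))))
Pow(Add(1608732, Function('n')(-1176, 1233)), -1) = Pow(Add(1608732, Mul(-1176, Add(1, Pow(1233, 2)))), -1) = Pow(Add(1608732, Mul(-1176, Add(1, 1520289))), -1) = Pow(Add(1608732, Mul(-1176, 1520290)), -1) = Pow(Add(1608732, -1787861040), -1) = Pow(-1786252308, -1) = Rational(-1, 1786252308)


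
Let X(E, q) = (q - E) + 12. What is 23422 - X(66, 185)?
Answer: 23291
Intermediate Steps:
X(E, q) = 12 + q - E
23422 - X(66, 185) = 23422 - (12 + 185 - 1*66) = 23422 - (12 + 185 - 66) = 23422 - 1*131 = 23422 - 131 = 23291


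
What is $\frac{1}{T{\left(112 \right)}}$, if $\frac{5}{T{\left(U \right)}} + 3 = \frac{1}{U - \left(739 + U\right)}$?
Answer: $- \frac{2218}{3695} \approx -0.60027$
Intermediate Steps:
$T{\left(U \right)} = - \frac{3695}{2218}$ ($T{\left(U \right)} = \frac{5}{-3 + \frac{1}{U - \left(739 + U\right)}} = \frac{5}{-3 + \frac{1}{-739}} = \frac{5}{-3 - \frac{1}{739}} = \frac{5}{- \frac{2218}{739}} = 5 \left(- \frac{739}{2218}\right) = - \frac{3695}{2218}$)
$\frac{1}{T{\left(112 \right)}} = \frac{1}{- \frac{3695}{2218}} = - \frac{2218}{3695}$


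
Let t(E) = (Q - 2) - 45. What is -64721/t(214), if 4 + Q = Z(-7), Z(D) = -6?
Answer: 64721/57 ≈ 1135.5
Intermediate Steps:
Q = -10 (Q = -4 - 6 = -10)
t(E) = -57 (t(E) = (-10 - 2) - 45 = -12 - 45 = -57)
-64721/t(214) = -64721/(-57) = -64721*(-1/57) = 64721/57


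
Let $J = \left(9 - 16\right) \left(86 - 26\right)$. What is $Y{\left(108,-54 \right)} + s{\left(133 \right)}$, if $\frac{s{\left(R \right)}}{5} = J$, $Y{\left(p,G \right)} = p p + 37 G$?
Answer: $7566$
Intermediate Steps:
$Y{\left(p,G \right)} = p^{2} + 37 G$
$J = -420$ ($J = \left(9 - 16\right) 60 = \left(-7\right) 60 = -420$)
$s{\left(R \right)} = -2100$ ($s{\left(R \right)} = 5 \left(-420\right) = -2100$)
$Y{\left(108,-54 \right)} + s{\left(133 \right)} = \left(108^{2} + 37 \left(-54\right)\right) - 2100 = \left(11664 - 1998\right) - 2100 = 9666 - 2100 = 7566$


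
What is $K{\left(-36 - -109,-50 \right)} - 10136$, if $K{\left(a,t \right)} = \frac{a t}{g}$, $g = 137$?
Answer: $- \frac{1392282}{137} \approx -10163.0$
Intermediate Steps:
$K{\left(a,t \right)} = \frac{a t}{137}$
$K{\left(-36 - -109,-50 \right)} - 10136 = \frac{1}{137} \left(-36 - -109\right) \left(-50\right) - 10136 = \frac{1}{137} \left(-36 + 109\right) \left(-50\right) - 10136 = \frac{1}{137} \cdot 73 \left(-50\right) - 10136 = - \frac{3650}{137} - 10136 = - \frac{1392282}{137}$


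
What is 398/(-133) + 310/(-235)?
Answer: -26952/6251 ≈ -4.3116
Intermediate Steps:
398/(-133) + 310/(-235) = 398*(-1/133) + 310*(-1/235) = -398/133 - 62/47 = -26952/6251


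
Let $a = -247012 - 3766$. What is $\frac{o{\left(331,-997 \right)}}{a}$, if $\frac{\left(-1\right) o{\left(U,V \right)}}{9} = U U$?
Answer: $\frac{986049}{250778} \approx 3.932$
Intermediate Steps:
$o{\left(U,V \right)} = - 9 U^{2}$ ($o{\left(U,V \right)} = - 9 U U = - 9 U^{2}$)
$a = -250778$
$\frac{o{\left(331,-997 \right)}}{a} = \frac{\left(-9\right) 331^{2}}{-250778} = \left(-9\right) 109561 \left(- \frac{1}{250778}\right) = \left(-986049\right) \left(- \frac{1}{250778}\right) = \frac{986049}{250778}$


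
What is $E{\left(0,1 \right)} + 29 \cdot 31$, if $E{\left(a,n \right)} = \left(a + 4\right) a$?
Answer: $899$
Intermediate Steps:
$E{\left(a,n \right)} = a \left(4 + a\right)$ ($E{\left(a,n \right)} = \left(4 + a\right) a = a \left(4 + a\right)$)
$E{\left(0,1 \right)} + 29 \cdot 31 = 0 \left(4 + 0\right) + 29 \cdot 31 = 0 \cdot 4 + 899 = 0 + 899 = 899$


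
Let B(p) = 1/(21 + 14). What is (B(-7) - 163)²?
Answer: 32535616/1225 ≈ 26560.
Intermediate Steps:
B(p) = 1/35
(B(-7) - 163)² = (1/35 - 163)² = (-5704/35)² = 32535616/1225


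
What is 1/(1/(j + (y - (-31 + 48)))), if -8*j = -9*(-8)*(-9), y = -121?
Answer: -57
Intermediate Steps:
j = 81 (j = -(-9*(-8))*(-9)/8 = -9*(-9) = -1/8*(-648) = 81)
1/(1/(j + (y - (-31 + 48)))) = 1/(1/(81 + (-121 - (-31 + 48)))) = 1/(1/(81 + (-121 - 1*17))) = 1/(1/(81 + (-121 - 17))) = 1/(1/(81 - 138)) = 1/(1/(-57)) = 1/(-1/57) = -57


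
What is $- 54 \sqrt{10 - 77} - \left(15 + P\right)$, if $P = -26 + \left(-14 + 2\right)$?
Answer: $23 - 54 i \sqrt{67} \approx 23.0 - 442.01 i$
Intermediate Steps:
$P = -38$ ($P = -26 - 12 = -38$)
$- 54 \sqrt{10 - 77} - \left(15 + P\right) = - 54 \sqrt{10 - 77} - -23 = - 54 \sqrt{-67} + \left(-15 + 38\right) = - 54 i \sqrt{67} + 23 = 23 - 54 i \sqrt{67}$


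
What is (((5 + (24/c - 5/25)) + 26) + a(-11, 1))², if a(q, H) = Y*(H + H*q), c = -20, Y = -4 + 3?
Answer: 39204/25 ≈ 1568.2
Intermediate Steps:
Y = -1
a(q, H) = -H - H*q (a(q, H) = -(H + H*q) = -H - H*q)
(((5 + (24/c - 5/25)) + 26) + a(-11, 1))² = (((5 + (24/(-20) - 5/25)) + 26) - 1*1*(1 - 11))² = (((5 + (24*(-1/20) - 5*1/25)) + 26) - 1*1*(-10))² = (((5 + (-6/5 - ⅕)) + 26) + 10)² = (((5 - 7/5) + 26) + 10)² = ((18/5 + 26) + 10)² = (148/5 + 10)² = (198/5)² = 39204/25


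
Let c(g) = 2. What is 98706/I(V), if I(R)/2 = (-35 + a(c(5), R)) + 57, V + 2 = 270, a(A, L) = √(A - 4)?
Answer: 180961/81 - 16451*I*√2/162 ≈ 2234.1 - 143.61*I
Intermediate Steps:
a(A, L) = √(-4 + A)
V = 268 (V = -2 + 270 = 268)
I(R) = 44 + 2*I*√2 (I(R) = 2*((-35 + √(-4 + 2)) + 57) = 2*((-35 + √(-2)) + 57) = 2*((-35 + I*√2) + 57) = 2*(22 + I*√2) = 44 + 2*I*√2)
98706/I(V) = 98706/(44 + 2*I*√2)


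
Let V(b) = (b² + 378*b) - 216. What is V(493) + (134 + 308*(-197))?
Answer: 368645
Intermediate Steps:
V(b) = -216 + b² + 378*b
V(493) + (134 + 308*(-197)) = (-216 + 493² + 378*493) + (134 + 308*(-197)) = (-216 + 243049 + 186354) + (134 - 60676) = 429187 - 60542 = 368645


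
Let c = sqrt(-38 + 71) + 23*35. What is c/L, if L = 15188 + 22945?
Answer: 805/38133 + sqrt(33)/38133 ≈ 0.021261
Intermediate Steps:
c = 805 + sqrt(33) (c = sqrt(33) + 805 = 805 + sqrt(33) ≈ 810.74)
L = 38133
c/L = (805 + sqrt(33))/38133 = (805 + sqrt(33))*(1/38133) = 805/38133 + sqrt(33)/38133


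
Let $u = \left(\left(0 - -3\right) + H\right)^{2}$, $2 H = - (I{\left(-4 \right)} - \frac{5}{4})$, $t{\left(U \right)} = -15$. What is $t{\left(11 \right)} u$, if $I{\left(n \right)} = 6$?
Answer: $- \frac{375}{64} \approx -5.8594$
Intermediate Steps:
$H = - \frac{19}{8}$ ($H = \frac{\left(-1\right) \left(6 - \frac{5}{4}\right)}{2} = \frac{\left(-1\right) \frac{19}{4}}{2} = \frac{1}{2} \left(- \frac{19}{4}\right) = - \frac{19}{8} \approx -2.375$)
$u = \frac{25}{64}$ ($u = \left(\left(0 - -3\right) - \frac{19}{8}\right)^{2} = \left(\left(0 + 3\right) - \frac{19}{8}\right)^{2} = \left(3 - \frac{19}{8}\right)^{2} = \left(\frac{5}{8}\right)^{2} = \frac{25}{64} \approx 0.39063$)
$t{\left(11 \right)} u = \left(-15\right) \frac{25}{64} = - \frac{375}{64}$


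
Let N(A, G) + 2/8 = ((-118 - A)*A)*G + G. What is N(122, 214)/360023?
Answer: -25062825/1440092 ≈ -17.404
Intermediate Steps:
N(A, G) = -1/4 + G + A*G*(-118 - A) (N(A, G) = -1/4 + (((-118 - A)*A)*G + G) = -1/4 + ((A*(-118 - A))*G + G) = -1/4 + (A*G*(-118 - A) + G) = -1/4 + (G + A*G*(-118 - A)) = -1/4 + G + A*G*(-118 - A))
N(122, 214)/360023 = (-1/4 + 214 - 1*214*122**2 - 118*122*214)/360023 = (-1/4 + 214 - 1*214*14884 - 3080744)*(1/360023) = (-1/4 + 214 - 3185176 - 3080744)*(1/360023) = -25062825/4*1/360023 = -25062825/1440092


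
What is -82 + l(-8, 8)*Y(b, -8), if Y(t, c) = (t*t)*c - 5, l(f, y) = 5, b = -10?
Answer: -4107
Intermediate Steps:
Y(t, c) = -5 + c*t² (Y(t, c) = t²*c - 5 = c*t² - 5 = -5 + c*t²)
-82 + l(-8, 8)*Y(b, -8) = -82 + 5*(-5 - 8*(-10)²) = -82 + 5*(-5 - 8*100) = -82 + 5*(-5 - 800) = -82 + 5*(-805) = -82 - 4025 = -4107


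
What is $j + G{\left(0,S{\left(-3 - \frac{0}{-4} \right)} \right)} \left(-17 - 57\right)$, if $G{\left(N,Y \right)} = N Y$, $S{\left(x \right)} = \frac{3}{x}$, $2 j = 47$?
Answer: $\frac{47}{2} \approx 23.5$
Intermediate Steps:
$j = \frac{47}{2}$ ($j = \frac{1}{2} \cdot 47 = \frac{47}{2} \approx 23.5$)
$j + G{\left(0,S{\left(-3 - \frac{0}{-4} \right)} \right)} \left(-17 - 57\right) = \frac{47}{2} + 0 \frac{3}{-3 - \frac{0}{-4}} \left(-17 - 57\right) = \frac{47}{2} + 0 \frac{3}{-3 - 0 \left(- \frac{1}{4}\right)} \left(-17 - 57\right) = \frac{47}{2} + 0 \frac{3}{-3 - 0} \left(-74\right) = \frac{47}{2} + 0 \frac{3}{-3 + 0} \left(-74\right) = \frac{47}{2} + 0 \frac{3}{-3} \left(-74\right) = \frac{47}{2} + 0 \cdot 3 \left(- \frac{1}{3}\right) \left(-74\right) = \frac{47}{2} + 0 \left(-1\right) \left(-74\right) = \frac{47}{2} + 0 \left(-74\right) = \frac{47}{2} + 0 = \frac{47}{2}$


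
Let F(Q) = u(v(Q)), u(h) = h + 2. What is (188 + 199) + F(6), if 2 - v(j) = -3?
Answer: 394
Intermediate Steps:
v(j) = 5 (v(j) = 2 - 1*(-3) = 2 + 3 = 5)
u(h) = 2 + h
F(Q) = 7 (F(Q) = 2 + 5 = 7)
(188 + 199) + F(6) = (188 + 199) + 7 = 387 + 7 = 394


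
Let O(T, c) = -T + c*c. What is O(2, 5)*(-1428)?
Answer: -32844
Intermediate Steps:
O(T, c) = c² - T (O(T, c) = -T + c² = c² - T)
O(2, 5)*(-1428) = (5² - 1*2)*(-1428) = (25 - 2)*(-1428) = 23*(-1428) = -32844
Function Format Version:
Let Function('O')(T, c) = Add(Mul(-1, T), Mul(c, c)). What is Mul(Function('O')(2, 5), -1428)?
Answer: -32844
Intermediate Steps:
Function('O')(T, c) = Add(Pow(c, 2), Mul(-1, T)) (Function('O')(T, c) = Add(Mul(-1, T), Pow(c, 2)) = Add(Pow(c, 2), Mul(-1, T)))
Mul(Function('O')(2, 5), -1428) = Mul(Add(Pow(5, 2), Mul(-1, 2)), -1428) = Mul(Add(25, -2), -1428) = Mul(23, -1428) = -32844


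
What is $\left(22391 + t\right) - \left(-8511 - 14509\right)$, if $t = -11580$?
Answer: $33831$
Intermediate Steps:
$\left(22391 + t\right) - \left(-8511 - 14509\right) = \left(22391 - 11580\right) - \left(-8511 - 14509\right) = 10811 - -23020 = 10811 + 23020 = 33831$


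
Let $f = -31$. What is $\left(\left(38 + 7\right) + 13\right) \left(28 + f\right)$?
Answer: $-174$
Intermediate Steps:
$\left(\left(38 + 7\right) + 13\right) \left(28 + f\right) = \left(\left(38 + 7\right) + 13\right) \left(28 - 31\right) = \left(45 + 13\right) \left(-3\right) = 58 \left(-3\right) = -174$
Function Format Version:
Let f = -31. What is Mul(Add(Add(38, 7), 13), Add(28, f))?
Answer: -174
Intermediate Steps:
Mul(Add(Add(38, 7), 13), Add(28, f)) = Mul(Add(Add(38, 7), 13), Add(28, -31)) = Mul(Add(45, 13), -3) = Mul(58, -3) = -174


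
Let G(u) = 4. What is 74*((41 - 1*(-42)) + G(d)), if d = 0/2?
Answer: 6438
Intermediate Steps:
d = 0 (d = 0*(½) = 0)
74*((41 - 1*(-42)) + G(d)) = 74*((41 - 1*(-42)) + 4) = 74*((41 + 42) + 4) = 74*(83 + 4) = 74*87 = 6438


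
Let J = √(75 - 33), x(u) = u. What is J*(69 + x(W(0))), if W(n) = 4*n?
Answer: 69*√42 ≈ 447.17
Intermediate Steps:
J = √42 ≈ 6.4807
J*(69 + x(W(0))) = √42*(69 + 4*0) = √42*(69 + 0) = √42*69 = 69*√42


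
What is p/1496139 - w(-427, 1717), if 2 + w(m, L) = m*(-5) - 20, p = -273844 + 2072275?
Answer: -1053181092/498713 ≈ -2111.8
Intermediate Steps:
p = 1798431
w(m, L) = -22 - 5*m (w(m, L) = -2 + (m*(-5) - 20) = -2 + (-5*m - 20) = -2 + (-20 - 5*m) = -22 - 5*m)
p/1496139 - w(-427, 1717) = 1798431/1496139 - (-22 - 5*(-427)) = 1798431*(1/1496139) - (-22 + 2135) = 599477/498713 - 1*2113 = 599477/498713 - 2113 = -1053181092/498713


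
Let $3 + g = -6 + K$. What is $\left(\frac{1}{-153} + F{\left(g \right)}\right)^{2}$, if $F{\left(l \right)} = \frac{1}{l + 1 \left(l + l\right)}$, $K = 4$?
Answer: $\frac{3136}{585225} \approx 0.0053586$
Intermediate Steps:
$g = -5$ ($g = -3 + \left(-6 + 4\right) = -3 - 2 = -5$)
$F{\left(l \right)} = \frac{1}{3 l}$ ($F{\left(l \right)} = \frac{1}{l + 1 \cdot 2 l} = \frac{1}{l + 2 l} = \frac{1}{3 l}$)
$\left(\frac{1}{-153} + F{\left(g \right)}\right)^{2} = \left(\frac{1}{-153} + \frac{1}{3 \left(-5\right)}\right)^{2} = \left(- \frac{1}{153} + \frac{1}{3} \left(- \frac{1}{5}\right)\right)^{2} = \left(- \frac{1}{153} - \frac{1}{15}\right)^{2} = \left(- \frac{56}{765}\right)^{2} = \frac{3136}{585225}$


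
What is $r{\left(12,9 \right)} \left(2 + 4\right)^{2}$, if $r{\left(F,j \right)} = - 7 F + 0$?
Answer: $-3024$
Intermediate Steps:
$r{\left(F,j \right)} = - 7 F$
$r{\left(12,9 \right)} \left(2 + 4\right)^{2} = \left(-7\right) 12 \left(2 + 4\right)^{2} = - 84 \cdot 6^{2} = \left(-84\right) 36 = -3024$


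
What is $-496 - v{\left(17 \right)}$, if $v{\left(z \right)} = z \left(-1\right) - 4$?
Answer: $-475$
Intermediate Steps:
$v{\left(z \right)} = -4 - z$ ($v{\left(z \right)} = - z - 4 = -4 - z$)
$-496 - v{\left(17 \right)} = -496 - \left(-4 - 17\right) = -496 - -21 = -496 + 21 = -475$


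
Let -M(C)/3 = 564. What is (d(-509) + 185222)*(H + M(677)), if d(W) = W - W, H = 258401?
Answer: 47548154398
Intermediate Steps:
d(W) = 0
M(C) = -1692 (M(C) = -3*564 = -1692)
(d(-509) + 185222)*(H + M(677)) = (0 + 185222)*(258401 - 1692) = 185222*256709 = 47548154398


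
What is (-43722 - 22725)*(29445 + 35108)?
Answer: -4289353191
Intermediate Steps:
(-43722 - 22725)*(29445 + 35108) = -66447*64553 = -4289353191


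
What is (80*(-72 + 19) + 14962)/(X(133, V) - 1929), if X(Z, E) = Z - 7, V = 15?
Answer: -3574/601 ≈ -5.9468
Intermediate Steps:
X(Z, E) = -7 + Z
(80*(-72 + 19) + 14962)/(X(133, V) - 1929) = (80*(-72 + 19) + 14962)/((-7 + 133) - 1929) = (80*(-53) + 14962)/(126 - 1929) = (-4240 + 14962)/(-1803) = 10722*(-1/1803) = -3574/601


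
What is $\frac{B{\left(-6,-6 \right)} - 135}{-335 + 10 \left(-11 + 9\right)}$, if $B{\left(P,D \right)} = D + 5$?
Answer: $\frac{136}{355} \approx 0.3831$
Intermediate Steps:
$B{\left(P,D \right)} = 5 + D$
$\frac{B{\left(-6,-6 \right)} - 135}{-335 + 10 \left(-11 + 9\right)} = \frac{\left(5 - 6\right) - 135}{-335 + 10 \left(-11 + 9\right)} = \frac{-1 - 135}{-335 + 10 \left(-2\right)} = - \frac{136}{-335 - 20} = - \frac{136}{-355} = \left(-136\right) \left(- \frac{1}{355}\right) = \frac{136}{355}$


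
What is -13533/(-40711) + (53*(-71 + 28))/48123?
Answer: 558468190/1959135453 ≈ 0.28506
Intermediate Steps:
-13533/(-40711) + (53*(-71 + 28))/48123 = -13533*(-1/40711) + (53*(-43))*(1/48123) = 13533/40711 - 2279*1/48123 = 13533/40711 - 2279/48123 = 558468190/1959135453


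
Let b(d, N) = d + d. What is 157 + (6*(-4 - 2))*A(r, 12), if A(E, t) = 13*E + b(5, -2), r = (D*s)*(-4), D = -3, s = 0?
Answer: -203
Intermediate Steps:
b(d, N) = 2*d
r = 0 (r = -3*0*(-4) = 0*(-4) = 0)
A(E, t) = 10 + 13*E (A(E, t) = 13*E + 2*5 = 13*E + 10 = 10 + 13*E)
157 + (6*(-4 - 2))*A(r, 12) = 157 + (6*(-4 - 2))*(10 + 13*0) = 157 + (6*(-6))*(10 + 0) = 157 - 36*10 = 157 - 360 = -203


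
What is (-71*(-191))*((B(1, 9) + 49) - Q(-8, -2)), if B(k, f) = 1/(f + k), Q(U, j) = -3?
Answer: 7065281/10 ≈ 7.0653e+5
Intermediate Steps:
(-71*(-191))*((B(1, 9) + 49) - Q(-8, -2)) = (-71*(-191))*((1/(9 + 1) + 49) - 1*(-3)) = 13561*((1/10 + 49) + 3) = 13561*(491/10 + 3) = 13561*(521/10) = 7065281/10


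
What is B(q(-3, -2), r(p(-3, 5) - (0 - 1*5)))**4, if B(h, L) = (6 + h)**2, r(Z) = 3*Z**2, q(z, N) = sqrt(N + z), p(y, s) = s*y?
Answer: (6 + I*sqrt(5))**8 ≈ -2.7096e+6 + 8.0187e+5*I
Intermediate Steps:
B(q(-3, -2), r(p(-3, 5) - (0 - 1*5)))**4 = ((6 + sqrt(-2 - 3))**2)**4 = ((6 + sqrt(-5))**2)**4 = ((6 + I*sqrt(5))**2)**4 = (6 + I*sqrt(5))**8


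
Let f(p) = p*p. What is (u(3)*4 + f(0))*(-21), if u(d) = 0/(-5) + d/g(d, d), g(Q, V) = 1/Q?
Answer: -756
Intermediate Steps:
u(d) = d² (u(d) = 0/(-5) + d/(1/d) = 0*(-⅕) + d*d = 0 + d² = d²)
f(p) = p²
(u(3)*4 + f(0))*(-21) = (3²*4 + 0²)*(-21) = (9*4 + 0)*(-21) = (36 + 0)*(-21) = 36*(-21) = -756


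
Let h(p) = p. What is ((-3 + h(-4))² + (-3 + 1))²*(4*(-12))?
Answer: -106032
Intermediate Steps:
((-3 + h(-4))² + (-3 + 1))²*(4*(-12)) = ((-3 - 4)² + (-3 + 1))²*(4*(-12)) = ((-7)² - 2)²*(-48) = (49 - 2)²*(-48) = 47²*(-48) = 2209*(-48) = -106032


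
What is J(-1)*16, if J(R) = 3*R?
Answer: -48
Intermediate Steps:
J(-1)*16 = (3*(-1))*16 = -3*16 = -48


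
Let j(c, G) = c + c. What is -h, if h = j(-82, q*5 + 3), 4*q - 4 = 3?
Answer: 164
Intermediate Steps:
q = 7/4 (q = 1 + (¼)*3 = 1 + ¾ = 7/4 ≈ 1.7500)
j(c, G) = 2*c
h = -164 (h = 2*(-82) = -164)
-h = -1*(-164) = 164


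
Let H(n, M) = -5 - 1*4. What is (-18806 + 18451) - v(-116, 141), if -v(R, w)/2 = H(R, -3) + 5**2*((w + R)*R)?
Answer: -145373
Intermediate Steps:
H(n, M) = -9 (H(n, M) = -5 - 4 = -9)
v(R, w) = 18 - 50*R*(R + w) (v(R, w) = -2*(-9 + 5**2*((w + R)*R)) = -2*(-9 + 25*((R + w)*R)) = -2*(-9 + 25*(R*(R + w))) = -2*(-9 + 25*R*(R + w)) = 18 - 50*R*(R + w))
(-18806 + 18451) - v(-116, 141) = (-18806 + 18451) - (18 - 50*(-116)**2 - 50*(-116)*141) = -355 - (18 - 50*13456 + 817800) = -355 - (18 - 672800 + 817800) = -355 - 1*145018 = -355 - 145018 = -145373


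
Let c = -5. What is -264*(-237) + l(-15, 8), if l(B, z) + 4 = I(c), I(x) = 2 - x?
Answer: 62571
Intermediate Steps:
l(B, z) = 3 (l(B, z) = -4 + (2 - 1*(-5)) = -4 + (2 + 5) = -4 + 7 = 3)
-264*(-237) + l(-15, 8) = -264*(-237) + 3 = 62568 + 3 = 62571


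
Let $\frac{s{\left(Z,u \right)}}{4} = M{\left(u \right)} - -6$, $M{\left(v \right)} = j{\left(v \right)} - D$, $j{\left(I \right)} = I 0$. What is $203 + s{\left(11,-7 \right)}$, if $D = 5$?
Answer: $207$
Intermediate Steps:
$j{\left(I \right)} = 0$
$M{\left(v \right)} = -5$ ($M{\left(v \right)} = 0 - 5 = -5$)
$s{\left(Z,u \right)} = 4$ ($s{\left(Z,u \right)} = 4 \left(-5 - -6\right) = 4 \left(-5 + 6\right) = 4 \cdot 1 = 4$)
$203 + s{\left(11,-7 \right)} = 203 + 4 = 207$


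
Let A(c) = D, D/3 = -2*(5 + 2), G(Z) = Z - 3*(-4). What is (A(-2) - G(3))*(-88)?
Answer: 5016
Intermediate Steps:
G(Z) = 12 + Z (G(Z) = Z + 12 = 12 + Z)
D = -42 (D = 3*(-2*(5 + 2)) = 3*(-2*7) = 3*(-14) = -42)
A(c) = -42
(A(-2) - G(3))*(-88) = (-42 - (12 + 3))*(-88) = (-42 - 1*15)*(-88) = (-42 - 15)*(-88) = -57*(-88) = 5016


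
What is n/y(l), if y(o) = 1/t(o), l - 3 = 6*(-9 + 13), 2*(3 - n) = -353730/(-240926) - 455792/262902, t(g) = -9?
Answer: -297641536833/10556654542 ≈ -28.195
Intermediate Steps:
n = 99213845611/31669963626 (n = 3 - (-353730/(-240926) - 455792/262902)/2 = 3 - (-353730*(-1/240926) - 455792*1/262902)/2 = 3 - (176865/120463 - 227896/131451)/2 = 3 - ½*(-4203954733/15834981813) = 3 + 4203954733/31669963626 = 99213845611/31669963626 ≈ 3.1327)
l = 27 (l = 3 + 6*(-9 + 13) = 3 + 6*4 = 3 + 24 = 27)
y(o) = -⅑ (y(o) = 1/(-9) = -⅑)
n/y(l) = 99213845611/(31669963626*(-⅑)) = (99213845611/31669963626)*(-9) = -297641536833/10556654542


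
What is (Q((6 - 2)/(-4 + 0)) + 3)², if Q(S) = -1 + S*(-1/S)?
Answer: 1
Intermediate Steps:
Q(S) = -2 (Q(S) = -1 - 1 = -2)
(Q((6 - 2)/(-4 + 0)) + 3)² = (-2 + 3)² = 1² = 1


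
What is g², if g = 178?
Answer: 31684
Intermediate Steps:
g² = 178² = 31684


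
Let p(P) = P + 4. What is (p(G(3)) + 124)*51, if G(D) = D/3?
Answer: 6579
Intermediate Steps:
G(D) = D/3 (G(D) = D*(⅓) = D/3)
p(P) = 4 + P
(p(G(3)) + 124)*51 = ((4 + (⅓)*3) + 124)*51 = ((4 + 1) + 124)*51 = (5 + 124)*51 = 129*51 = 6579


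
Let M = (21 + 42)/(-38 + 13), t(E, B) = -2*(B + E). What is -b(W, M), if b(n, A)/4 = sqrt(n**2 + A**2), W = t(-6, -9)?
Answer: -12*sqrt(62941)/25 ≈ -120.42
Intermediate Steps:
t(E, B) = -2*B - 2*E
W = 30 (W = -2*(-9) - 2*(-6) = 18 + 12 = 30)
M = -63/25 (M = 63/(-25) = 63*(-1/25) = -63/25 ≈ -2.5200)
b(n, A) = 4*sqrt(A**2 + n**2) (b(n, A) = 4*sqrt(n**2 + A**2) = 4*sqrt(A**2 + n**2))
-b(W, M) = -4*sqrt((-63/25)**2 + 30**2) = -4*sqrt(3969/625 + 900) = -4*sqrt(566469/625) = -4*3*sqrt(62941)/25 = -12*sqrt(62941)/25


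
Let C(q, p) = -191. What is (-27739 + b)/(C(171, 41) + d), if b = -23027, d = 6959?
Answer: -8461/1128 ≈ -7.5009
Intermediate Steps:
(-27739 + b)/(C(171, 41) + d) = (-27739 - 23027)/(-191 + 6959) = -50766/6768 = -50766*1/6768 = -8461/1128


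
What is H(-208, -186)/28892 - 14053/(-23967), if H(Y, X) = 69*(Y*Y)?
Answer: 17988172787/173113641 ≈ 103.91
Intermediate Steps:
H(Y, X) = 69*Y²
H(-208, -186)/28892 - 14053/(-23967) = (69*(-208)²)/28892 - 14053/(-23967) = (69*43264)*(1/28892) - 14053*(-1/23967) = 2985216*(1/28892) + 14053/23967 = 746304/7223 + 14053/23967 = 17988172787/173113641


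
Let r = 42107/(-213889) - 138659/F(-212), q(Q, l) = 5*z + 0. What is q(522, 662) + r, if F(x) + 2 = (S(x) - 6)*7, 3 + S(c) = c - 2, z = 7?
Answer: 3176355335/25716039 ≈ 123.52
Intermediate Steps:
S(c) = -5 + c (S(c) = -3 + (c - 2) = -3 + (-2 + c) = -5 + c)
F(x) = -79 + 7*x (F(x) = -2 + ((-5 + x) - 6)*7 = -2 + (-11 + x)*7 = -2 + (-77 + 7*x) = -79 + 7*x)
q(Q, l) = 35 (q(Q, l) = 5*7 + 0 = 35 + 0 = 35)
r = 2276293970/25716039 (r = 42107/(-213889) - 138659/(-79 + 7*(-212)) = 42107*(-1/213889) - 138659/(-79 - 1484) = -3239/16453 - 138659/(-1563) = -3239/16453 - 138659*(-1/1563) = -3239/16453 + 138659/1563 = 2276293970/25716039 ≈ 88.516)
q(522, 662) + r = 35 + 2276293970/25716039 = 3176355335/25716039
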